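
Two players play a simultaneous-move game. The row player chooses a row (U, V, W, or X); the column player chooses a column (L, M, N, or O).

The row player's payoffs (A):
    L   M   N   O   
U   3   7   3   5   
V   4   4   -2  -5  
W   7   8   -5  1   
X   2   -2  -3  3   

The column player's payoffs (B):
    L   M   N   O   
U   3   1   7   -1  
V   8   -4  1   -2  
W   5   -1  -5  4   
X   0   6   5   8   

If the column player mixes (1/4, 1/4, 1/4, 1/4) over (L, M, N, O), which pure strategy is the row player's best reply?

Compute the row player's expected payoff from each pure strategy against the given mix.
U: (1/4)·3 + (1/4)·7 + (1/4)·3 + (1/4)·5 = 9/2
V: (1/4)·4 + (1/4)·4 + (1/4)·(-2) + (1/4)·(-5) = 1/4
W: (1/4)·7 + (1/4)·8 + (1/4)·(-5) + (1/4)·1 = 11/4
X: (1/4)·2 + (1/4)·(-2) + (1/4)·(-3) + (1/4)·3 = 0
Highest expected payoff is 9/2, from U.

U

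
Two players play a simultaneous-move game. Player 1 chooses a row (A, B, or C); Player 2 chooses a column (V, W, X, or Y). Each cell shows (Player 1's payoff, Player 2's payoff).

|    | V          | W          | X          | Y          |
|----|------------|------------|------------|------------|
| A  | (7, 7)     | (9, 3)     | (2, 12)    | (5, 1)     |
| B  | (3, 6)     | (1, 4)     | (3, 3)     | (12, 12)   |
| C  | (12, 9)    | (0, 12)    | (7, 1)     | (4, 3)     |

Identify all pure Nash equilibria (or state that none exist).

Check mutual best responses: a cell is a NE iff neither player can gain by unilaterally deviating.
Player 1's best responses — vs V: C (payoff 12); vs W: A (payoff 9); vs X: C (payoff 7); vs Y: B (payoff 12).
Player 2's best responses — vs A: X (payoff 12); vs B: Y (payoff 12); vs C: W (payoff 12).
The only mutual best response is (B, Y); neither player gains by switching there.

(B, Y)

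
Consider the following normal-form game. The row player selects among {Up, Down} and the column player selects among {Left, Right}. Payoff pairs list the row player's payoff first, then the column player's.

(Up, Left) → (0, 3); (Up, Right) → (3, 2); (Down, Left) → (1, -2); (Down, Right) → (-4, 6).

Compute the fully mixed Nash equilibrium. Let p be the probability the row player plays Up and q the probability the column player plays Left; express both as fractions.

p = 8/9, q = 7/8

Each player's mixing probability is pinned down by making the *other* player indifferent.
The column player indifferent between Left and Right: p·3 + (1−p)·(-2) = p·2 + (1−p)·6 ⟹ (-2) + 5p = 6 + (-4)p ⟹ p = 8/9.
The row player indifferent between Up and Down: q·0 + (1−q)·3 = q·1 + (1−q)·(-4) ⟹ 3 + (-3)q = (-4) + 5q ⟹ q = 7/8.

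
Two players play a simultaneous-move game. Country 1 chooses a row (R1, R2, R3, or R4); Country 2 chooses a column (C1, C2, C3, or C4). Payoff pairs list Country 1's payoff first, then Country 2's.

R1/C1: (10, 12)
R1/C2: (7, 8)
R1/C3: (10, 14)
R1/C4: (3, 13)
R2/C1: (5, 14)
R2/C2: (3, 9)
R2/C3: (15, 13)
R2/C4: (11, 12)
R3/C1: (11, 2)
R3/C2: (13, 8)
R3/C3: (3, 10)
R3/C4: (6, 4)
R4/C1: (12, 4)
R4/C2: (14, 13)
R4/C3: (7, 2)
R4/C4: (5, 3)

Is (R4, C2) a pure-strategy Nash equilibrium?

Yes

Holding Country 2 at C2: Country 1 gets 14 from R4, versus 7 from R1, 3 from R2, 13 from R3. No profitable deviation for Country 1.
Holding Country 1 at R4: Country 2 gets 13 from C2, versus 4 from C1, 2 from C3, 3 from C4. No profitable deviation for Country 2 either.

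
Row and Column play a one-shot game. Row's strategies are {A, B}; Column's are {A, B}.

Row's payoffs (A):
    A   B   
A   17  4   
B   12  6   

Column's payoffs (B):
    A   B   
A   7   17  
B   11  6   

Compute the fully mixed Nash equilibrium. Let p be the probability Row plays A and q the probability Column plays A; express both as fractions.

Each player's mixing probability is pinned down by making the *other* player indifferent.
Column indifferent between A and B: p·7 + (1−p)·11 = p·17 + (1−p)·6 ⟹ 11 + (-4)p = 6 + 11p ⟹ p = 1/3.
Row indifferent between A and B: q·17 + (1−q)·4 = q·12 + (1−q)·6 ⟹ 4 + 13q = 6 + 6q ⟹ q = 2/7.

p = 1/3, q = 2/7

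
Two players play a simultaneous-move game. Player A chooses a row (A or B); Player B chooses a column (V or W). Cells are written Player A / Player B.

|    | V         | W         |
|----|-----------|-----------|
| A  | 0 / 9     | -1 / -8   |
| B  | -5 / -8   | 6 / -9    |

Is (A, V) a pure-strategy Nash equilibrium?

Holding Player B at V: Player A gets 0 from A, versus -5 from B. No profitable deviation for Player A.
Holding Player A at A: Player B gets 9 from V, versus -8 from W. No profitable deviation for Player B either.

Yes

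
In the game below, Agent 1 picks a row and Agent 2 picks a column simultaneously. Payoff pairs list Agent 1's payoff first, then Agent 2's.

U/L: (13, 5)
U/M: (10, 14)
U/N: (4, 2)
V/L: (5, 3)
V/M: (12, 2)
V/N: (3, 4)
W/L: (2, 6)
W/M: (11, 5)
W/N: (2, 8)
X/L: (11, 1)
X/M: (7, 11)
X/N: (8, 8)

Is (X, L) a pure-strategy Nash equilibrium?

No

Holding Agent 2 at L: Agent 1 gets 11 from X but could get 13 by switching to U. Agent 1 has a profitable deviation.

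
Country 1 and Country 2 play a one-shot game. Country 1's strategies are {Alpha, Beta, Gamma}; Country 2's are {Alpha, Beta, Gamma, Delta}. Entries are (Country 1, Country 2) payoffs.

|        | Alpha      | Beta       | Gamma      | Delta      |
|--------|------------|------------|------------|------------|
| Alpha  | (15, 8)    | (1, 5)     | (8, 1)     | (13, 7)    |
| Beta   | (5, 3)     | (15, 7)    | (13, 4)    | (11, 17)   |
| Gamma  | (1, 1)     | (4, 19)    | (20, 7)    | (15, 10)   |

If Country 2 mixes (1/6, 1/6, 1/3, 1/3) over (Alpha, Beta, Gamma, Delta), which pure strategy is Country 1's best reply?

Gamma

Compute Country 1's expected payoff from each pure strategy against the given mix.
Alpha: (1/6)·15 + (1/6)·1 + (1/3)·8 + (1/3)·13 = 29/3
Beta: (1/6)·5 + (1/6)·15 + (1/3)·13 + (1/3)·11 = 34/3
Gamma: (1/6)·1 + (1/6)·4 + (1/3)·20 + (1/3)·15 = 25/2
Highest expected payoff is 25/2, from Gamma.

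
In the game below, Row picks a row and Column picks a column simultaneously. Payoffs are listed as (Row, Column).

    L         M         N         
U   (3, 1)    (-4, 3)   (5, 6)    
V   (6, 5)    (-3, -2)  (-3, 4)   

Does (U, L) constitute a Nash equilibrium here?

No

Holding Column at L: Row gets 3 from U but could get 6 by switching to V. Row has a profitable deviation.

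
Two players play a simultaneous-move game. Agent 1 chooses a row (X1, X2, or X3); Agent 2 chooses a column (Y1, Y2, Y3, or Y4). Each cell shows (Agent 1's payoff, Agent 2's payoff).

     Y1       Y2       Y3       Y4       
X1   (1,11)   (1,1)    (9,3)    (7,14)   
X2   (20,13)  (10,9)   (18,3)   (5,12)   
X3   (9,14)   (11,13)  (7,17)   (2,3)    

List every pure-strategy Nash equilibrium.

(X1, Y4) and (X2, Y1)

Find each player's best response to every opponent strategy; NE are the intersections.
Agent 1's best responses — vs Y1: X2 (payoff 20); vs Y2: X3 (payoff 11); vs Y3: X2 (payoff 18); vs Y4: X1 (payoff 7).
Agent 2's best responses — vs X1: Y4 (payoff 14); vs X2: Y1 (payoff 13); vs X3: Y3 (payoff 17).
Mutual best responses occur at (X1, Y4) and (X2, Y1); at each, neither player gains by switching.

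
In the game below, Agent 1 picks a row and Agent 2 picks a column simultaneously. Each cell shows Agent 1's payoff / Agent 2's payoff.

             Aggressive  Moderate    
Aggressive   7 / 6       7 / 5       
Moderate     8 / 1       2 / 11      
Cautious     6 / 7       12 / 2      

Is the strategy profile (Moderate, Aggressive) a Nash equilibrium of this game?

Holding Agent 2 at Aggressive: Agent 1 gets 8 from Moderate, versus 7 from Aggressive, 6 from Cautious. No profitable deviation for Agent 1.
Holding Agent 1 at Moderate: Agent 2 gets 1 from Aggressive but could get 11 by switching to Moderate. Agent 2 has a profitable deviation.

No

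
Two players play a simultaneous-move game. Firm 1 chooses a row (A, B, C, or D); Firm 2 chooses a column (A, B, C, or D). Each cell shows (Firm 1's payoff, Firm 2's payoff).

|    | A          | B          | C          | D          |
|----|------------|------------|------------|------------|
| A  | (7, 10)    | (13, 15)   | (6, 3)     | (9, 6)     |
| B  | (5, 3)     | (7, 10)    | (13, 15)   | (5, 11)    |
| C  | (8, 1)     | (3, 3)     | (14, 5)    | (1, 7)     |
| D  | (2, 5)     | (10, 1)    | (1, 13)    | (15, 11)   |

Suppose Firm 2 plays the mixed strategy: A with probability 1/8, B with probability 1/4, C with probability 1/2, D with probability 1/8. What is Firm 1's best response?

B

Compute Firm 1's expected payoff from each pure strategy against the given mix.
A: (1/8)·7 + (1/4)·13 + (1/2)·6 + (1/8)·9 = 33/4
B: (1/8)·5 + (1/4)·7 + (1/2)·13 + (1/8)·5 = 19/2
C: (1/8)·8 + (1/4)·3 + (1/2)·14 + (1/8)·1 = 71/8
D: (1/8)·2 + (1/4)·10 + (1/2)·1 + (1/8)·15 = 41/8
Highest expected payoff is 19/2, from B.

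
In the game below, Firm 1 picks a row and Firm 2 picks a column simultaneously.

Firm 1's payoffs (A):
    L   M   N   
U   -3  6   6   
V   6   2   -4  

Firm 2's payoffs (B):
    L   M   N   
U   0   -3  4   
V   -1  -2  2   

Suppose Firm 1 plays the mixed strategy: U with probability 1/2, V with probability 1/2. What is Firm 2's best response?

N

Firm 2's best reply maximizes expected payoff against the mix.
L: (1/2)·0 + (1/2)·(-1) = -1/2
M: (1/2)·(-3) + (1/2)·(-2) = -5/2
N: (1/2)·4 + (1/2)·2 = 3
Highest expected payoff is 3, from N.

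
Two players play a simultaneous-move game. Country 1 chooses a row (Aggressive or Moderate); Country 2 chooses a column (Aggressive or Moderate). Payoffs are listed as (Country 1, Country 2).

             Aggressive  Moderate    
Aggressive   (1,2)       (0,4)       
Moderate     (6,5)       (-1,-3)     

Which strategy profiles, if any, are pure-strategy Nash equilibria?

Find each player's best response to every opponent strategy; NE are the intersections.
Country 1's best responses — vs Aggressive: Moderate (payoff 6); vs Moderate: Aggressive (payoff 0).
Country 2's best responses — vs Aggressive: Moderate (payoff 4); vs Moderate: Aggressive (payoff 5).
Mutual best responses occur at (Aggressive, Moderate) and (Moderate, Aggressive); at each, neither player gains by switching.

(Aggressive, Moderate) and (Moderate, Aggressive)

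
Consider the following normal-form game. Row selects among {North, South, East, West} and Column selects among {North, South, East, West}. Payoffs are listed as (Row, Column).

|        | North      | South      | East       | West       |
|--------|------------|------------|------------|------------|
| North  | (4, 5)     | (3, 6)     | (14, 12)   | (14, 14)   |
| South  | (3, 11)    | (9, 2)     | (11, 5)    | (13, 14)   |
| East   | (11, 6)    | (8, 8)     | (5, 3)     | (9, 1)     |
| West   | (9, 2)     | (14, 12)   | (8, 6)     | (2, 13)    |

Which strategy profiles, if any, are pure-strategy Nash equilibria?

(North, West)

A profile is a Nash equilibrium when each player is best-responding to the other.
Row's best responses — vs North: East (payoff 11); vs South: West (payoff 14); vs East: North (payoff 14); vs West: North (payoff 14).
Column's best responses — vs North: West (payoff 14); vs South: West (payoff 14); vs East: South (payoff 8); vs West: West (payoff 13).
The only mutual best response is (North, West); neither player gains by switching there.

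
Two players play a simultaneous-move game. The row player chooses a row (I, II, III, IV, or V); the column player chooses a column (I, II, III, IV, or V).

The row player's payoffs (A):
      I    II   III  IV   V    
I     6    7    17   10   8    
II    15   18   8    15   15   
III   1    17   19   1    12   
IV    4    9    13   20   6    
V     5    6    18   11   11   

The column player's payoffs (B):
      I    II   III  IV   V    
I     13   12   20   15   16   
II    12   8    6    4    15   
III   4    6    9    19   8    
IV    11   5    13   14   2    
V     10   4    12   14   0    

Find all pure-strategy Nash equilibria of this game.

Check mutual best responses: a cell is a NE iff neither player can gain by unilaterally deviating.
The row player's best responses — vs I: II (payoff 15); vs II: II (payoff 18); vs III: III (payoff 19); vs IV: IV (payoff 20); vs V: II (payoff 15).
The column player's best responses — vs I: III (payoff 20); vs II: V (payoff 15); vs III: IV (payoff 19); vs IV: IV (payoff 14); vs V: IV (payoff 14).
Mutual best responses occur at (II, V) and (IV, IV); at each, neither player gains by switching.

(II, V) and (IV, IV)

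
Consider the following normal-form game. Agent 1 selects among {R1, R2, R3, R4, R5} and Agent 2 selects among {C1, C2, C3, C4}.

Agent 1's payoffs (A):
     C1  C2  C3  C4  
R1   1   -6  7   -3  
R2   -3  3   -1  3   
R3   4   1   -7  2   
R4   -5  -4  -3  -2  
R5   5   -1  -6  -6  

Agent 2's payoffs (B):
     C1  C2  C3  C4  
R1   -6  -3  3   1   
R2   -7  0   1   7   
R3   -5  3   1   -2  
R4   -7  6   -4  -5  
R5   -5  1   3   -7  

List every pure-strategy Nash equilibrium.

A profile is a Nash equilibrium when each player is best-responding to the other.
Agent 1's best responses — vs C1: R5 (payoff 5); vs C2: R2 (payoff 3); vs C3: R1 (payoff 7); vs C4: R2 (payoff 3).
Agent 2's best responses — vs R1: C3 (payoff 3); vs R2: C4 (payoff 7); vs R3: C2 (payoff 3); vs R4: C2 (payoff 6); vs R5: C3 (payoff 3).
Mutual best responses occur at (R1, C3) and (R2, C4); at each, neither player gains by switching.

(R1, C3) and (R2, C4)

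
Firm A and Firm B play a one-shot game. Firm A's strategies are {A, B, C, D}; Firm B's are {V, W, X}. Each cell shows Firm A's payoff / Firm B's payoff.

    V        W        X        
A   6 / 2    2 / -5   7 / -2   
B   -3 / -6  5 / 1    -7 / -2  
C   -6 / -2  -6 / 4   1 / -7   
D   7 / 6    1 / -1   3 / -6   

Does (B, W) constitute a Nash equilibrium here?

Yes

Holding Firm B at W: Firm A gets 5 from B, versus 2 from A, -6 from C, 1 from D. No profitable deviation for Firm A.
Holding Firm A at B: Firm B gets 1 from W, versus -6 from V, -2 from X. No profitable deviation for Firm B either.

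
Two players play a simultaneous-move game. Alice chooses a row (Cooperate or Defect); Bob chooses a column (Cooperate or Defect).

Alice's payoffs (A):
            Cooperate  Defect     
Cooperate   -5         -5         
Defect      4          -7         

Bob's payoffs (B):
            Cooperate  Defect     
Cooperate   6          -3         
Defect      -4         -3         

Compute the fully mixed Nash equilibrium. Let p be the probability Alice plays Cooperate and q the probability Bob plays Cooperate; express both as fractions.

Each player's mixing probability is pinned down by making the *other* player indifferent.
Bob indifferent between Cooperate and Defect: p·6 + (1−p)·(-4) = p·(-3) + (1−p)·(-3) ⟹ (-4) + 10p = (-3) + 0p ⟹ p = 1/10.
Alice indifferent between Cooperate and Defect: q·(-5) + (1−q)·(-5) = q·4 + (1−q)·(-7) ⟹ (-5) + 0q = (-7) + 11q ⟹ q = 2/11.

p = 1/10, q = 2/11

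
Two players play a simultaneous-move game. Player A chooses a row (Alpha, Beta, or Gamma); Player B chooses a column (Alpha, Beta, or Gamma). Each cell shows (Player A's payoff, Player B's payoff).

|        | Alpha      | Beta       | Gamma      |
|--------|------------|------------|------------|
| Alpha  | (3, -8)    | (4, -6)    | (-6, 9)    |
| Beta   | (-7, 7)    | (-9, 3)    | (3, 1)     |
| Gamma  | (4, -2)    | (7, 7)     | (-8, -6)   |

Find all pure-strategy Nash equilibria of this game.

(Gamma, Beta)

A profile is a Nash equilibrium when each player is best-responding to the other.
Player A's best responses — vs Alpha: Gamma (payoff 4); vs Beta: Gamma (payoff 7); vs Gamma: Beta (payoff 3).
Player B's best responses — vs Alpha: Gamma (payoff 9); vs Beta: Alpha (payoff 7); vs Gamma: Beta (payoff 7).
The only mutual best response is (Gamma, Beta); neither player gains by switching there.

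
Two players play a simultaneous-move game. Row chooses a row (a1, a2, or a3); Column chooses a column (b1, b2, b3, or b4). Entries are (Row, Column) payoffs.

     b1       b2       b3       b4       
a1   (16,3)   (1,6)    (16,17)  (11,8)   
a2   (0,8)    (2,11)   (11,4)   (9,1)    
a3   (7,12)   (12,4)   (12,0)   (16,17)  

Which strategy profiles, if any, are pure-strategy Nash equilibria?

Find each player's best response to every opponent strategy; NE are the intersections.
Row's best responses — vs b1: a1 (payoff 16); vs b2: a3 (payoff 12); vs b3: a1 (payoff 16); vs b4: a3 (payoff 16).
Column's best responses — vs a1: b3 (payoff 17); vs a2: b2 (payoff 11); vs a3: b4 (payoff 17).
Mutual best responses occur at (a1, b3) and (a3, b4); at each, neither player gains by switching.

(a1, b3) and (a3, b4)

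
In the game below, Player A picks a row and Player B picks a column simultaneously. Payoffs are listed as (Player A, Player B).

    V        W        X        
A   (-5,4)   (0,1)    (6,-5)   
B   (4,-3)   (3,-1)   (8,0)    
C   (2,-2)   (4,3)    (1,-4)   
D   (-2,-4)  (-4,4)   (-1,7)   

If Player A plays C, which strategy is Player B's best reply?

With Player A fixed at C, Player B's payoffs are: V → -2, W → 3, X → -4.
The maximum is 3, achieved by W.

W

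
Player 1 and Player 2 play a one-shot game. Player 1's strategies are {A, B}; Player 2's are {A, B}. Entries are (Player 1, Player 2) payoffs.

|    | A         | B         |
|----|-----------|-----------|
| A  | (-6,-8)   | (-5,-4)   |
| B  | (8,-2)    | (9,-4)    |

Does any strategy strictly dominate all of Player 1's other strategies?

Check whether one of Player 1's strategies beats all alternatives regardless of what the opponent does.
B strictly dominates: vs A: 8 > -6; vs B: 9 > -5.

B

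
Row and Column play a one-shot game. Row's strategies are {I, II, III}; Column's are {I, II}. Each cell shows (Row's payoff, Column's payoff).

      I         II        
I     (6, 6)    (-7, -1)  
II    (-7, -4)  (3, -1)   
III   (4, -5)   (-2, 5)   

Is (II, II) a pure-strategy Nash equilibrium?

Holding Column at II: Row gets 3 from II, versus -7 from I, -2 from III. No profitable deviation for Row.
Holding Row at II: Column gets -1 from II, versus -4 from I. No profitable deviation for Column either.

Yes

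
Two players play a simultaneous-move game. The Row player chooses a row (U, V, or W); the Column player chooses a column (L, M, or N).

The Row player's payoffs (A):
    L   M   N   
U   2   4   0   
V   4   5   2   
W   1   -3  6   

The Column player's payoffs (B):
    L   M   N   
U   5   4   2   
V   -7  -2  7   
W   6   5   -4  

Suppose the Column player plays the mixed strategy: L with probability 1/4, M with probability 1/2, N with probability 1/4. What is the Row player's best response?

The Row player's best reply maximizes expected payoff against the mix.
U: (1/4)·2 + (1/2)·4 + (1/4)·0 = 5/2
V: (1/4)·4 + (1/2)·5 + (1/4)·2 = 4
W: (1/4)·1 + (1/2)·(-3) + (1/4)·6 = 1/4
Highest expected payoff is 4, from V.

V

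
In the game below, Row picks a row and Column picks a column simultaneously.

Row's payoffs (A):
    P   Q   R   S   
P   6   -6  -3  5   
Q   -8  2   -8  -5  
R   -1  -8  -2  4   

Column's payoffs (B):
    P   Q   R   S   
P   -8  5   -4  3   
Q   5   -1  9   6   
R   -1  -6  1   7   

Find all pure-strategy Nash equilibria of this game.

There is no pure-strategy Nash equilibrium

Check mutual best responses: a cell is a NE iff neither player can gain by unilaterally deviating.
Row's best responses — vs P: P (payoff 6); vs Q: Q (payoff 2); vs R: R (payoff -2); vs S: P (payoff 5).
Column's best responses — vs P: Q (payoff 5); vs Q: R (payoff 9); vs R: S (payoff 7).
No cell has both players best-responding. For instance, Row's best reply to R is R, but against R Column prefers S over R.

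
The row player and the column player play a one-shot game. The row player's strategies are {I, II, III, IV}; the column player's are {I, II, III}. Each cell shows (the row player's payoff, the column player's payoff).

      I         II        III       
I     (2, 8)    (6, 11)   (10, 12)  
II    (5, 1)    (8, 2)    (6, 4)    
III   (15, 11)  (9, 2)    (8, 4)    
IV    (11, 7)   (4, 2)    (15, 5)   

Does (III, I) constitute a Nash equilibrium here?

Yes

Holding the column player at I: the row player gets 15 from III, versus 2 from I, 5 from II, 11 from IV. No profitable deviation for the row player.
Holding the row player at III: the column player gets 11 from I, versus 2 from II, 4 from III. No profitable deviation for the column player either.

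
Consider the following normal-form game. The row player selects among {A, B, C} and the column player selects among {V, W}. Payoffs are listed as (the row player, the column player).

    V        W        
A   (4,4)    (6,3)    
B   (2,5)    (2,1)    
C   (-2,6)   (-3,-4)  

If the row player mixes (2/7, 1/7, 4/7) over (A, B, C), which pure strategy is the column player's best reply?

The column player's best reply maximizes expected payoff against the mix.
V: (2/7)·4 + (1/7)·5 + (4/7)·6 = 37/7
W: (2/7)·3 + (1/7)·1 + (4/7)·(-4) = -9/7
Highest expected payoff is 37/7, from V.

V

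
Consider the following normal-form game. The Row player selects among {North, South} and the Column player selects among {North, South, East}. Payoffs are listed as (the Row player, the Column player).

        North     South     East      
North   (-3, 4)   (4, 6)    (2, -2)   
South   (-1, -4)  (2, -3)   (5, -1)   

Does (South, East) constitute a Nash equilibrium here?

Yes

Holding the Column player at East: the Row player gets 5 from South, versus 2 from North. No profitable deviation for the Row player.
Holding the Row player at South: the Column player gets -1 from East, versus -4 from North, -3 from South. No profitable deviation for the Column player either.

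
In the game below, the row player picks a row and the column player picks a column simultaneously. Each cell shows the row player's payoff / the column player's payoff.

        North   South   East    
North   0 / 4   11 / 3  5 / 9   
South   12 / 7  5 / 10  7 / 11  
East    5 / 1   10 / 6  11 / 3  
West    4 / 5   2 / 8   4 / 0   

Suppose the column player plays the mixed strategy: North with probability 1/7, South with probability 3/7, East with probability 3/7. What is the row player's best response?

Compute the row player's expected payoff from each pure strategy against the given mix.
North: (1/7)·0 + (3/7)·11 + (3/7)·5 = 48/7
South: (1/7)·12 + (3/7)·5 + (3/7)·7 = 48/7
East: (1/7)·5 + (3/7)·10 + (3/7)·11 = 68/7
West: (1/7)·4 + (3/7)·2 + (3/7)·4 = 22/7
Highest expected payoff is 68/7, from East.

East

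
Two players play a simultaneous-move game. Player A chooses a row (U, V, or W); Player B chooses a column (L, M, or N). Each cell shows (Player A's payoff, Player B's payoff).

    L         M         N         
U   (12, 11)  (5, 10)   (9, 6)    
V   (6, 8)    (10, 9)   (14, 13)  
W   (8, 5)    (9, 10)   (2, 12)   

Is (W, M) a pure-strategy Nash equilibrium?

Holding Player B at M: Player A gets 9 from W but could get 10 by switching to V. Player A has a profitable deviation.

No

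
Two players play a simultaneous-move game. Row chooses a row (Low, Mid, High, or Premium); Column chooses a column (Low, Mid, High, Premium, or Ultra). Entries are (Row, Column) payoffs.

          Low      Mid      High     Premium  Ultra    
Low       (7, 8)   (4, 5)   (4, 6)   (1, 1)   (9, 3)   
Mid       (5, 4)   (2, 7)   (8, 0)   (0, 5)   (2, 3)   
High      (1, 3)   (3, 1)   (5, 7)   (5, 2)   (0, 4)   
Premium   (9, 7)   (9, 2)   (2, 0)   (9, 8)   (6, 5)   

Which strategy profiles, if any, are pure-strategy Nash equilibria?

Find each player's best response to every opponent strategy; NE are the intersections.
Row's best responses — vs Low: Premium (payoff 9); vs Mid: Premium (payoff 9); vs High: Mid (payoff 8); vs Premium: Premium (payoff 9); vs Ultra: Low (payoff 9).
Column's best responses — vs Low: Low (payoff 8); vs Mid: Mid (payoff 7); vs High: High (payoff 7); vs Premium: Premium (payoff 8).
The only mutual best response is (Premium, Premium); neither player gains by switching there.

(Premium, Premium)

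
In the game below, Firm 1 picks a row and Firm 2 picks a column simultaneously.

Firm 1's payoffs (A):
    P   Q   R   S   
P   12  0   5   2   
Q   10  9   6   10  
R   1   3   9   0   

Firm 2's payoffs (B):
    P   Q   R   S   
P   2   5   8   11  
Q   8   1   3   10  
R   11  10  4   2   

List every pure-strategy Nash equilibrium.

Check mutual best responses: a cell is a NE iff neither player can gain by unilaterally deviating.
Firm 1's best responses — vs P: P (payoff 12); vs Q: Q (payoff 9); vs R: R (payoff 9); vs S: Q (payoff 10).
Firm 2's best responses — vs P: S (payoff 11); vs Q: S (payoff 10); vs R: P (payoff 11).
The only mutual best response is (Q, S); neither player gains by switching there.

(Q, S)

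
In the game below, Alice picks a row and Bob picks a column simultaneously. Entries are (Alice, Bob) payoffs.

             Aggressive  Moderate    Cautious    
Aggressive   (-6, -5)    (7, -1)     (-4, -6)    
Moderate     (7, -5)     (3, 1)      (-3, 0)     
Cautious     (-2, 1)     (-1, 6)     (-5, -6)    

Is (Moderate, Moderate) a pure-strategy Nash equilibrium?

No

Holding Bob at Moderate: Alice gets 3 from Moderate but could get 7 by switching to Aggressive. Alice has a profitable deviation.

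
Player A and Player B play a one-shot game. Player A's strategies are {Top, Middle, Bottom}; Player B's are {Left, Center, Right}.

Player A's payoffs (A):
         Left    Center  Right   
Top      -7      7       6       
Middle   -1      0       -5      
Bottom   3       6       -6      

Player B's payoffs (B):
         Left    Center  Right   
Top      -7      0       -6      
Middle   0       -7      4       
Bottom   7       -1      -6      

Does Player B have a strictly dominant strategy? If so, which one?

None

Check whether one of Player B's strategies beats all alternatives regardless of what the opponent does.
Left is not dominant: against Top, Center gives 0 > -7.
Center is not dominant: against Middle, Left gives 0 > -7.
Right is not dominant: against Top, Center gives 0 > -6.
No single strategy is best against every opponent action.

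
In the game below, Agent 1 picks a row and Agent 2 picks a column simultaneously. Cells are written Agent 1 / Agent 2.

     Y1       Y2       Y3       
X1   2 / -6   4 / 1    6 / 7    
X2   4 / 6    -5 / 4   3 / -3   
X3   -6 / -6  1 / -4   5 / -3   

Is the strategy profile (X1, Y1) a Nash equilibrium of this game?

No

Holding Agent 2 at Y1: Agent 1 gets 2 from X1 but could get 4 by switching to X2. Agent 1 has a profitable deviation.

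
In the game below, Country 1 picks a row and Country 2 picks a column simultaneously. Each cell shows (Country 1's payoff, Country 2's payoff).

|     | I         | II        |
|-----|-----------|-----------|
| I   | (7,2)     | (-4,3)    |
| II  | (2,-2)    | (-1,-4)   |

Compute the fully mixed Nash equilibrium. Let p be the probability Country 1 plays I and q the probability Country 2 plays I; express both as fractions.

p = 2/3, q = 3/8

In a mixed NE each player is indifferent between their pure strategies, so the opponent's mix sets the indifference.
Country 2 indifferent between I and II: p·2 + (1−p)·(-2) = p·3 + (1−p)·(-4) ⟹ (-2) + 4p = (-4) + 7p ⟹ p = 2/3.
Country 1 indifferent between I and II: q·7 + (1−q)·(-4) = q·2 + (1−q)·(-1) ⟹ (-4) + 11q = (-1) + 3q ⟹ q = 3/8.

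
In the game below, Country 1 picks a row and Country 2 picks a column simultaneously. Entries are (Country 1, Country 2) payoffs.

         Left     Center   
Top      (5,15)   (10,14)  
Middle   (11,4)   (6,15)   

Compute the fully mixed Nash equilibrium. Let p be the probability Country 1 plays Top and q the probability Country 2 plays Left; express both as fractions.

p = 11/12, q = 2/5

In a mixed NE each player is indifferent between their pure strategies, so the opponent's mix sets the indifference.
Country 2 indifferent between Left and Center: p·15 + (1−p)·4 = p·14 + (1−p)·15 ⟹ 4 + 11p = 15 + (-1)p ⟹ p = 11/12.
Country 1 indifferent between Top and Middle: q·5 + (1−q)·10 = q·11 + (1−q)·6 ⟹ 10 + (-5)q = 6 + 5q ⟹ q = 2/5.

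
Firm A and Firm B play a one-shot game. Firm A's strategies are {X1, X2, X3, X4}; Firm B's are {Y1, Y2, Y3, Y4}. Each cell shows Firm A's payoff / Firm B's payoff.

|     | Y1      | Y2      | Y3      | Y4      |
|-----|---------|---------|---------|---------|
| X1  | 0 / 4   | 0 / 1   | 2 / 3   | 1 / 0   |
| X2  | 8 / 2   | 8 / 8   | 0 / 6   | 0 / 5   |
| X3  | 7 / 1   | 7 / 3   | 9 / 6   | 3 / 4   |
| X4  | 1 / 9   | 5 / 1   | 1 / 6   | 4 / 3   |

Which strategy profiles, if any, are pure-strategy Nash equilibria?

(X2, Y2) and (X3, Y3)

A profile is a Nash equilibrium when each player is best-responding to the other.
Firm A's best responses — vs Y1: X2 (payoff 8); vs Y2: X2 (payoff 8); vs Y3: X3 (payoff 9); vs Y4: X4 (payoff 4).
Firm B's best responses — vs X1: Y1 (payoff 4); vs X2: Y2 (payoff 8); vs X3: Y3 (payoff 6); vs X4: Y1 (payoff 9).
Mutual best responses occur at (X2, Y2) and (X3, Y3); at each, neither player gains by switching.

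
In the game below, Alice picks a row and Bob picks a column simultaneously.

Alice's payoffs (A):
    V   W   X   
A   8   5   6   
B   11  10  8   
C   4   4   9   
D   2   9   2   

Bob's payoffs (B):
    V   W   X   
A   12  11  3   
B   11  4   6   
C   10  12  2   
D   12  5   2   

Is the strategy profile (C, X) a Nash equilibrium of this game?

Holding Bob at X: Alice gets 9 from C, versus 6 from A, 8 from B, 2 from D. No profitable deviation for Alice.
Holding Alice at C: Bob gets 2 from X but could get 12 by switching to W. Bob has a profitable deviation.

No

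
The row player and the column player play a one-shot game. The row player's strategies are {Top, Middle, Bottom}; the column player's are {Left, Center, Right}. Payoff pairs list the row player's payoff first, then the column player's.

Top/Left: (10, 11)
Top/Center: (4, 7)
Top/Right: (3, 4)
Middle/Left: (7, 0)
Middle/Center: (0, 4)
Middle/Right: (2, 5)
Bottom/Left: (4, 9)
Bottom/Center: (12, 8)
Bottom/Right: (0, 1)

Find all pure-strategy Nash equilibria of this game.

(Top, Left)

Find each player's best response to every opponent strategy; NE are the intersections.
The row player's best responses — vs Left: Top (payoff 10); vs Center: Bottom (payoff 12); vs Right: Top (payoff 3).
The column player's best responses — vs Top: Left (payoff 11); vs Middle: Right (payoff 5); vs Bottom: Left (payoff 9).
The only mutual best response is (Top, Left); neither player gains by switching there.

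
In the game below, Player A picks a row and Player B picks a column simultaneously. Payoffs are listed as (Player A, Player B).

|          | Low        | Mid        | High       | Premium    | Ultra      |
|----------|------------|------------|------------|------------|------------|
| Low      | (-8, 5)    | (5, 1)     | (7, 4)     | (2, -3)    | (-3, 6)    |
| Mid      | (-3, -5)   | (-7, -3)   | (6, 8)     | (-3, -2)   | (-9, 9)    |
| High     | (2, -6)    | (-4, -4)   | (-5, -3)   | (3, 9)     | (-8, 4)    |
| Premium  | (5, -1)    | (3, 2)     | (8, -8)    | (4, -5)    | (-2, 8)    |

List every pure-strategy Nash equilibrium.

(Premium, Ultra)

A profile is a Nash equilibrium when each player is best-responding to the other.
Player A's best responses — vs Low: Premium (payoff 5); vs Mid: Low (payoff 5); vs High: Premium (payoff 8); vs Premium: Premium (payoff 4); vs Ultra: Premium (payoff -2).
Player B's best responses — vs Low: Ultra (payoff 6); vs Mid: Ultra (payoff 9); vs High: Premium (payoff 9); vs Premium: Ultra (payoff 8).
The only mutual best response is (Premium, Ultra); neither player gains by switching there.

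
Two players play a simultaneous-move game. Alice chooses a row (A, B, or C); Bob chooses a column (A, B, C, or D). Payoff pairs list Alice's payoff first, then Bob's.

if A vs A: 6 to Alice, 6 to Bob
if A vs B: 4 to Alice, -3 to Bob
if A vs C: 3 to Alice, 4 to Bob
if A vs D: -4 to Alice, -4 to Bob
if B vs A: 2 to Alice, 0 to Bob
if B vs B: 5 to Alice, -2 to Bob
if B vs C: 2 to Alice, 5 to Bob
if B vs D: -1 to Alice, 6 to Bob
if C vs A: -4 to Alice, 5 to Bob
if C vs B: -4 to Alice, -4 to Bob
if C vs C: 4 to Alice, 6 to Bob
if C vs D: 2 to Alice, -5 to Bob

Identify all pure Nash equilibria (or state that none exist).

Check mutual best responses: a cell is a NE iff neither player can gain by unilaterally deviating.
Alice's best responses — vs A: A (payoff 6); vs B: B (payoff 5); vs C: C (payoff 4); vs D: C (payoff 2).
Bob's best responses — vs A: A (payoff 6); vs B: D (payoff 6); vs C: C (payoff 6).
Mutual best responses occur at (A, A) and (C, C); at each, neither player gains by switching.

(A, A) and (C, C)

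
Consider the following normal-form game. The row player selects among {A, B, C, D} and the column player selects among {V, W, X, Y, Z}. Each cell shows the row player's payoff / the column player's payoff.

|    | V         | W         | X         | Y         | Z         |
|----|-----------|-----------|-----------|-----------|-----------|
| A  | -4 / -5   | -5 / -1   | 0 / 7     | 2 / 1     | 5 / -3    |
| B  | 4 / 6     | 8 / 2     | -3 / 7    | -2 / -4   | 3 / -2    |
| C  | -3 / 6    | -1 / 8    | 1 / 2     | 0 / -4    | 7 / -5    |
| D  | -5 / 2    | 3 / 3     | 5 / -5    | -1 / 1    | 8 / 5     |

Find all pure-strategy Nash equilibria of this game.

(D, Z)

A profile is a Nash equilibrium when each player is best-responding to the other.
The row player's best responses — vs V: B (payoff 4); vs W: B (payoff 8); vs X: D (payoff 5); vs Y: A (payoff 2); vs Z: D (payoff 8).
The column player's best responses — vs A: X (payoff 7); vs B: X (payoff 7); vs C: W (payoff 8); vs D: Z (payoff 5).
The only mutual best response is (D, Z); neither player gains by switching there.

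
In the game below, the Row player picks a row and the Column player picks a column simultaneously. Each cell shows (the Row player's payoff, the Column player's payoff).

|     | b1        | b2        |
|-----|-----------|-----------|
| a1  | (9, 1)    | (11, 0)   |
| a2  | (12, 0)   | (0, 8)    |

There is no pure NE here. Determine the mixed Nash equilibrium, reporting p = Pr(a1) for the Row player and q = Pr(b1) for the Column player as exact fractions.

In a mixed NE each player is indifferent between their pure strategies, so the opponent's mix sets the indifference.
The Column player indifferent between b1 and b2: p·1 + (1−p)·0 = p·0 + (1−p)·8 ⟹ 0 + 1p = 8 + (-8)p ⟹ p = 8/9.
The Row player indifferent between a1 and a2: q·9 + (1−q)·11 = q·12 + (1−q)·0 ⟹ 11 + (-2)q = 0 + 12q ⟹ q = 11/14.

p = 8/9, q = 11/14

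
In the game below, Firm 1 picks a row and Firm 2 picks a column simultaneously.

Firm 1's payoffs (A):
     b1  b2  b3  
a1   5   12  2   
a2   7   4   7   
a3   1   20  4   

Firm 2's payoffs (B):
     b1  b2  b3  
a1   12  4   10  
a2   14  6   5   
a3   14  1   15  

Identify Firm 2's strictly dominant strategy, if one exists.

A strategy is strictly dominant if it gives Firm 2 a strictly higher payoff than every other strategy, against every choice by the opponent.
b1 is not dominant: against a3, b3 gives 15 > 14.
b2 is not dominant: against a1, b1 gives 12 > 4.
b3 is not dominant: against a1, b1 gives 12 > 10.
No single strategy is best against every opponent action.

None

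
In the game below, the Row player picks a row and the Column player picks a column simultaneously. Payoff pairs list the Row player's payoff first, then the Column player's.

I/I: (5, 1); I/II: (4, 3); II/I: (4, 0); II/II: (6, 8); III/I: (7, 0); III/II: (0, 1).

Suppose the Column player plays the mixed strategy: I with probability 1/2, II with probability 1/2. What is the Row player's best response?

The Row player's best reply maximizes expected payoff against the mix.
I: (1/2)·5 + (1/2)·4 = 9/2
II: (1/2)·4 + (1/2)·6 = 5
III: (1/2)·7 + (1/2)·0 = 7/2
Highest expected payoff is 5, from II.

II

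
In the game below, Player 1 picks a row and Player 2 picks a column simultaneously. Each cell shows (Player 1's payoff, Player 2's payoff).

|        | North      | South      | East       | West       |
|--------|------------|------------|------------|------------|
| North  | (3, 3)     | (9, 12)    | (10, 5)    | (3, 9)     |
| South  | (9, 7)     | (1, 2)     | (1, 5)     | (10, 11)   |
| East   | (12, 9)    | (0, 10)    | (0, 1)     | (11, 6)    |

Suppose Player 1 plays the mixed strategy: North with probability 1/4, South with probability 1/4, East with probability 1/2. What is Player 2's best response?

Player 2's best reply maximizes expected payoff against the mix.
North: (1/4)·3 + (1/4)·7 + (1/2)·9 = 7
South: (1/4)·12 + (1/4)·2 + (1/2)·10 = 17/2
East: (1/4)·5 + (1/4)·5 + (1/2)·1 = 3
West: (1/4)·9 + (1/4)·11 + (1/2)·6 = 8
Highest expected payoff is 17/2, from South.

South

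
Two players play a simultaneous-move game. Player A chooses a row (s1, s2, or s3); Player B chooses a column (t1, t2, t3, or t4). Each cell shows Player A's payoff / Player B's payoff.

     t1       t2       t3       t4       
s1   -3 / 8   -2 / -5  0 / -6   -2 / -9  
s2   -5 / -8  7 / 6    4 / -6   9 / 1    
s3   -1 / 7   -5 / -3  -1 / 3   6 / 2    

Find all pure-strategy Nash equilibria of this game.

Find each player's best response to every opponent strategy; NE are the intersections.
Player A's best responses — vs t1: s3 (payoff -1); vs t2: s2 (payoff 7); vs t3: s2 (payoff 4); vs t4: s2 (payoff 9).
Player B's best responses — vs s1: t1 (payoff 8); vs s2: t2 (payoff 6); vs s3: t1 (payoff 7).
Mutual best responses occur at (s2, t2) and (s3, t1); at each, neither player gains by switching.

(s2, t2) and (s3, t1)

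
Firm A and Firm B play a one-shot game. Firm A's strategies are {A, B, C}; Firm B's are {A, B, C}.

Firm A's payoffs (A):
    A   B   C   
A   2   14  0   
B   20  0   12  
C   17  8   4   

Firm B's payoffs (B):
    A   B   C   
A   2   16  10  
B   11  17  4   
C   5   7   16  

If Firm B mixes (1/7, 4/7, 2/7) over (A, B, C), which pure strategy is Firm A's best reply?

Firm A's best reply maximizes expected payoff against the mix.
A: (1/7)·2 + (4/7)·14 + (2/7)·0 = 58/7
B: (1/7)·20 + (4/7)·0 + (2/7)·12 = 44/7
C: (1/7)·17 + (4/7)·8 + (2/7)·4 = 57/7
Highest expected payoff is 58/7, from A.

A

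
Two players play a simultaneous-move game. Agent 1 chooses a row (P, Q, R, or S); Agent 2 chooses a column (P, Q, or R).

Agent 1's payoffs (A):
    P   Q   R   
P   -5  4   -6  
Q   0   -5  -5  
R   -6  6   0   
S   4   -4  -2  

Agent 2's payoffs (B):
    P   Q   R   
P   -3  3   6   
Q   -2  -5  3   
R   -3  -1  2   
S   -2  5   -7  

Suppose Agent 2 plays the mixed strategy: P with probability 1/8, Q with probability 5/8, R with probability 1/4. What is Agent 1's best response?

R

Agent 1's best reply maximizes expected payoff against the mix.
P: (1/8)·(-5) + (5/8)·4 + (1/4)·(-6) = 3/8
Q: (1/8)·0 + (5/8)·(-5) + (1/4)·(-5) = -35/8
R: (1/8)·(-6) + (5/8)·6 + (1/4)·0 = 3
S: (1/8)·4 + (5/8)·(-4) + (1/4)·(-2) = -5/2
Highest expected payoff is 3, from R.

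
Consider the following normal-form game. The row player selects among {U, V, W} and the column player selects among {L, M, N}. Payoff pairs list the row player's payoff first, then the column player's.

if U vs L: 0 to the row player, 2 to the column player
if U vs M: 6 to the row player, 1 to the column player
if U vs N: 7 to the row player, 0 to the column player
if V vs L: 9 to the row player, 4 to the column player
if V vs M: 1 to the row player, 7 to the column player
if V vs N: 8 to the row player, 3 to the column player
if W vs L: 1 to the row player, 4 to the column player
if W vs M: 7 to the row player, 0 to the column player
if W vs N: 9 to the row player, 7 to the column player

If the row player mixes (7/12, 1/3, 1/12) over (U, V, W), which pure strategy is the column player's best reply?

The column player's best reply maximizes expected payoff against the mix.
L: (7/12)·2 + (1/3)·4 + (1/12)·4 = 17/6
M: (7/12)·1 + (1/3)·7 + (1/12)·0 = 35/12
N: (7/12)·0 + (1/3)·3 + (1/12)·7 = 19/12
Highest expected payoff is 35/12, from M.

M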